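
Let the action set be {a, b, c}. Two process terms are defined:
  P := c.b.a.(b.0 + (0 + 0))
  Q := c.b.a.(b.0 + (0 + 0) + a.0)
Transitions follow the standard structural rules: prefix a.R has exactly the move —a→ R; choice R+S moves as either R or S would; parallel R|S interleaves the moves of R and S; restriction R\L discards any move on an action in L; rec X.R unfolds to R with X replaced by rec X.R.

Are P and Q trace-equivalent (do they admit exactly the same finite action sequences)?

Reachable graph of P (5 states):
  u0 = c.b.a.(b.0 + (0 + 0)) has moves —c→ u1
  u1 = b.a.(b.0 + (0 + 0)) has moves —b→ u2
  u2 = a.(b.0 + (0 + 0)) has moves —a→ u3
  u3 = b.0 + (0 + 0) has moves —b→ u4
  u4 = 0 has moves stopped
Reachable graph of Q (5 states):
  v0 = c.b.a.(b.0 + (0 + 0) + a.0) has moves —c→ v1
  v1 = b.a.(b.0 + (0 + 0) + a.0) has moves —b→ v2
  v2 = a.(b.0 + (0 + 0) + a.0) has moves —a→ v3
  v3 = b.0 + (0 + 0) + a.0 has moves —a→ v4, —b→ v4
  v4 = 0 has moves stopped
Executing cbaa from Q (initial set {v0}):
  [1] c ⇒ {v1}
  [2] b ⇒ {v2}
  [3] a ⇒ {v3}
  [4] a ⇒ {v4}
  ✓ Q
Executing cbaa from P (initial set {u0}):
  [1] c ⇒ {u1}
  [2] b ⇒ {u2}
  [3] a ⇒ {u3}
  [4] a ⇒ ∅ (P stuck)

traces(P) ≠ traces(Q) — witness ⟨cbaa⟩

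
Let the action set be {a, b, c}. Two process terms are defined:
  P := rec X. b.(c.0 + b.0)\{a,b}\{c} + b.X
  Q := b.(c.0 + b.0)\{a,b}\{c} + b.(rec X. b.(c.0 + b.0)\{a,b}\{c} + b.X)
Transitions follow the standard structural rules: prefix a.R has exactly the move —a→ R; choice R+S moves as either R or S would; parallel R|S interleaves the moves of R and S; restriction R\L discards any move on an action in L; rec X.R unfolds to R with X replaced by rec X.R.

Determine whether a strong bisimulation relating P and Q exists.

LTS(P): 2 reachable states
  p0 = rec X. b.(c.0 + b.0)\{a,b}\{c} + b.X → —b→ p0, —b→ p1
  p1 = (c.0 + b.0)\{a,b}\{c} → ∅
LTS(Q): 3 reachable states
  q0 = b.(c.0 + b.0)\{a,b}\{c} + b.(rec X. b.(c.0 + b.0)\{a,b}\{c} + b.X) → —b→ q1, —b→ q2
  q1 = (c.0 + b.0)\{a,b}\{c} → ∅
  q2 = rec X. b.(c.0 + b.0)\{a,b}\{c} + b.X → —b→ q1, —b→ q2
Bisimilarity quotient blocks:
  B0 = {p0, q0, q2}
  B1 = {p1, q1}
p0 ∈ B0, q0 ∈ B0 → same block

bisimilar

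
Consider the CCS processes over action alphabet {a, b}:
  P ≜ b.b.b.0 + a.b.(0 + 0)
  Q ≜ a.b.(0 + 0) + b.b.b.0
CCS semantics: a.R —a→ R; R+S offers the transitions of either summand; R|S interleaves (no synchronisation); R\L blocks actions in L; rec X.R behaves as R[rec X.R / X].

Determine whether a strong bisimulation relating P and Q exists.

YES

P's transition system — 6 states:
  s0 = b.b.b.0 + a.b.(0 + 0) :: ··a··> s1, ··b··> s2
  s1 = b.(0 + 0) :: ··b··> s3
  s2 = b.b.0 :: ··b··> s4
  s3 = 0 + 0 :: ∅
  s4 = b.0 :: ··b··> s5
  s5 = 0 :: ∅
Q's transition system — 6 states:
  t0 = a.b.(0 + 0) + b.b.b.0 :: ··a··> t1, ··b··> t2
  t1 = b.(0 + 0) :: ··b··> t3
  t2 = b.b.0 :: ··b··> t4
  t3 = 0 + 0 :: ∅
  t4 = b.0 :: ··b··> t5
  t5 = 0 :: ∅
Coarsest stable partition (strong bisimilarity classes):
  B0 = {s0, t0}
  B1 = {s2, t2}
  B2 = {s1, s4, t1, t4}
  B3 = {s3, s5, t3, t5}
s0 ∈ B0, t0 ∈ B0 → same block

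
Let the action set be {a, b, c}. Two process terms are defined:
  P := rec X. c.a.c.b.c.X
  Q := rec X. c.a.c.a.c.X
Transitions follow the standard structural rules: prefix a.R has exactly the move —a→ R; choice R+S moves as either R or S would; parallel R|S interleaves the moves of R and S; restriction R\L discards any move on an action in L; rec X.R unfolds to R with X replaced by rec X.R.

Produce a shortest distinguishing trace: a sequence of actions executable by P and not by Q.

LTS(P): 5 reachable states
  s0 = rec X. c.a.c.b.c.X :: —c→ s1
  s1 = a.c.b.c.(rec X. c.a.c.b.c.X) :: —a→ s2
  s2 = c.b.c.(rec X. c.a.c.b.c.X) :: —c→ s3
  s3 = b.c.(rec X. c.a.c.b.c.X) :: —b→ s4
  s4 = c.(rec X. c.a.c.b.c.X) :: —c→ s0
LTS(Q): 5 reachable states
  t0 = rec X. c.a.c.a.c.X :: —c→ t1
  t1 = a.c.a.c.(rec X. c.a.c.a.c.X) :: —a→ t2
  t2 = c.a.c.(rec X. c.a.c.a.c.X) :: —c→ t3
  t3 = a.c.(rec X. c.a.c.a.c.X) :: —a→ t4
  t4 = c.(rec X. c.a.c.a.c.X) :: —c→ t0
Run σ = ⟨cacb⟩ on P: start {s0}
  [1] c ⇒ {s1}
  [2] a ⇒ {s2}
  [3] c ⇒ {s3}
  [4] b ⇒ {s4}
  P completes σ.
Run σ = ⟨cacb⟩ on Q: start {t0}
  [1] c ⇒ {t1}
  [2] a ⇒ {t2}
  [3] c ⇒ {t3}
  [4] b ⇒ ∅ (Q stuck)

cacb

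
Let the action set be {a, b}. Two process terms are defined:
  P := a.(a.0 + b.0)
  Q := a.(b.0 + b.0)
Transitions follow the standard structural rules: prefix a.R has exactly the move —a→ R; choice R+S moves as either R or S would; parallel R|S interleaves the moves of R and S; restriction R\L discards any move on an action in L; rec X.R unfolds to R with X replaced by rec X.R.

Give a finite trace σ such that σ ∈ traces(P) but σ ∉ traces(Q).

LTS(P): 3 reachable states
  s0 = a.(a.0 + b.0) → =a=> s1
  s1 = a.0 + b.0 → =a=> s2, =b=> s2
  s2 = 0 → ·
LTS(Q): 3 reachable states
  t0 = a.(b.0 + b.0) → =a=> t1
  t1 = b.0 + b.0 → =b=> t2
  t2 = 0 → ·
Run σ = ⟨aa⟩ on P: start {s0}
  step 1 (a): {s1}
  step 2 (a): {s2}
  P completes σ.
Run σ = ⟨aa⟩ on Q: start {t0}
  step 1 (a): {t1}
  step 2 (a): ∅  — Q cannot continue

aa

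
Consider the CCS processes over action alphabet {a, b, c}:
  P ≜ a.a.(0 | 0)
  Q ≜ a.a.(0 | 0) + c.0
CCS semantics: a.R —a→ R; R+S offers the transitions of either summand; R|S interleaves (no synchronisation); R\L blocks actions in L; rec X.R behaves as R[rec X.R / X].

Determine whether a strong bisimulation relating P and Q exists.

LTS(P): 3 reachable states
  u0 = a.a.(0 | 0) ⊢ —a→ u1
  u1 = a.(0 | 0) ⊢ —a→ u2
  u2 = 0 | 0 ⊢ stopped
LTS(Q): 4 reachable states
  v0 = a.a.(0 | 0) + c.0 ⊢ —a→ v1, —c→ v2
  v1 = a.(0 | 0) ⊢ —a→ v3
  v2 = 0 ⊢ stopped
  v3 = 0 | 0 ⊢ stopped
Coarsest stable partition (strong bisimilarity classes):
  B0 = {u0}
  B1 = {u1, v1}
  B2 = {u2, v2, v3}
  B3 = {v0}
u0 ∈ B0, v0 ∈ B3 → different blocks

NO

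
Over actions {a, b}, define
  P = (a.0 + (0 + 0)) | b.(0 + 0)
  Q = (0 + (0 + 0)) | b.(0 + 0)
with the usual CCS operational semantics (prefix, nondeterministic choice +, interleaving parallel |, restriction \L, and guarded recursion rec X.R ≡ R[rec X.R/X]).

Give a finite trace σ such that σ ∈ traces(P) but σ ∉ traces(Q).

Reachable graph of P (4 states):
  p0 = (a.0 + (0 + 0)) | b.(0 + 0) has moves —a→ p1, —b→ p2
  p1 = 0 | b.(0 + 0) has moves —b→ p3
  p2 = (a.0 + (0 + 0)) | (0 + 0) has moves —a→ p3
  p3 = 0 | (0 + 0) has moves deadlocked
Reachable graph of Q (2 states):
  q0 = (0 + (0 + 0)) | b.(0 + 0) has moves —b→ q1
  q1 = (0 + (0 + 0)) | (0 + 0) has moves deadlocked
Executing a from P (initial set {p0}):
  after a @ step 1: {p1}
  — P admits the full trace.
Executing a from Q (initial set {q0}):
  after a @ step 1: ∅ (Q stuck)

a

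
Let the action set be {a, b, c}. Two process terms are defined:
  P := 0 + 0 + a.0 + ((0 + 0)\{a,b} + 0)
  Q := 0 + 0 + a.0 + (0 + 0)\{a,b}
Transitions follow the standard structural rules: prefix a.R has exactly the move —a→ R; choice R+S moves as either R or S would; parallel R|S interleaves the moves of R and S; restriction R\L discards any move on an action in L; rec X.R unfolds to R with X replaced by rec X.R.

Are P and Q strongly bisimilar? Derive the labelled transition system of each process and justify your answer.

P ~ Q

P's transition system — 2 states:
  u0 = 0 + 0 + a.0 + ((0 + 0)\{a,b} + 0) → -a-> u1
  u1 = 0 → ∅
Q's transition system — 2 states:
  v0 = 0 + 0 + a.0 + (0 + 0)\{a,b} → -a-> v1
  v1 = 0 → ∅
Coarsest stable partition (strong bisimilarity classes):
  B0 = {u0, v0}
  B1 = {u1, v1}
u0 ∈ B0, v0 ∈ B0 → same block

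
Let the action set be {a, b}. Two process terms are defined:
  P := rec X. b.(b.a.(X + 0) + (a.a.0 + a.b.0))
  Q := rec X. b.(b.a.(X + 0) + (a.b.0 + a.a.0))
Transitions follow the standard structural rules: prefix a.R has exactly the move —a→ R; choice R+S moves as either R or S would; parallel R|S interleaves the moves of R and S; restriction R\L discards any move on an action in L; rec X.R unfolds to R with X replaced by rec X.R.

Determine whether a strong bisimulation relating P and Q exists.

bisimilar

Reachable graph of P (7 states):
  u0 = rec X. b.(b.a.(X + 0) + (a.a.0 + a.b.0)) | -b-> u1
  u1 = b.a.((rec X. b.(b.a.(X + 0) + (a.a.0 + a.b.0))) + 0) + (a.a.0 + a.b.0) | -a-> u2, -a-> u3, -b-> u4
  u2 = a.0 | -a-> u5
  u3 = b.0 | -b-> u5
  u4 = a.((rec X. b.(b.a.(X + 0) + (a.a.0 + a.b.0))) + 0) | -a-> u6
  u5 = 0 | ·
  u6 = (rec X. b.(b.a.(X + 0) + (a.a.0 + a.b.0))) + 0 | -b-> u1
Reachable graph of Q (7 states):
  v0 = rec X. b.(b.a.(X + 0) + (a.b.0 + a.a.0)) | -b-> v1
  v1 = b.a.((rec X. b.(b.a.(X + 0) + (a.b.0 + a.a.0))) + 0) + (a.b.0 + a.a.0) | -a-> v2, -a-> v3, -b-> v4
  v2 = a.0 | -a-> v5
  v3 = b.0 | -b-> v5
  v4 = a.((rec X. b.(b.a.(X + 0) + (a.b.0 + a.a.0))) + 0) | -a-> v6
  v5 = 0 | ·
  v6 = (rec X. b.(b.a.(X + 0) + (a.b.0 + a.a.0))) + 0 | -b-> v1
Coarsest stable partition (strong bisimilarity classes):
  B0 = {u0, u6, v0, v6}
  B1 = {u1, v1}
  B2 = {u3, v3}
  B3 = {u5, v5}
  B4 = {u4, v4}
  B5 = {u2, v2}
u0 ∈ B0, v0 ∈ B0 → same block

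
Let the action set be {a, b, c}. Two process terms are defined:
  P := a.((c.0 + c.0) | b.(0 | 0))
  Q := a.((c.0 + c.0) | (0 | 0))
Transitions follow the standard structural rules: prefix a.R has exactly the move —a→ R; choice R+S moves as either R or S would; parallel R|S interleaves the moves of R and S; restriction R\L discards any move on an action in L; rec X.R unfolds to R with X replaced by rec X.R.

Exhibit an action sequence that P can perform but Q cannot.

LTS(P): 5 reachable states
  p0 = a.((c.0 + c.0) | b.(0 | 0)) has moves —a→ p1
  p1 = (c.0 + c.0) | b.(0 | 0) has moves —b→ p2, —c→ p3
  p2 = (c.0 + c.0) | (0 | 0) has moves —c→ p4
  p3 = 0 | b.(0 | 0) has moves —b→ p4
  p4 = 0 | (0 | 0) has moves stopped
LTS(Q): 3 reachable states
  q0 = a.((c.0 + c.0) | (0 | 0)) has moves —a→ q1
  q1 = (c.0 + c.0) | (0 | 0) has moves —c→ q2
  q2 = 0 | (0 | 0) has moves stopped
Trace ⟨ab⟩ through P, begin at {p0}:
  after a @ step 1: {p1}
  after b @ step 2: {p2}
  — P admits the full trace.
Trace ⟨ab⟩ through Q, begin at {q0}:
  after a @ step 1: {q1}
  after b @ step 2: no successor for Q

ab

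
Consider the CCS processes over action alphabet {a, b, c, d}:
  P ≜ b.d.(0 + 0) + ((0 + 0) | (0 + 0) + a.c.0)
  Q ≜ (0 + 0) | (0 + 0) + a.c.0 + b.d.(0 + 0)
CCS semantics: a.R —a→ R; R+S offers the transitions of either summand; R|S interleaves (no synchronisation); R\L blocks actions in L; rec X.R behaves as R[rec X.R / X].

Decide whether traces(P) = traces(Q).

YES

LTS(P): 5 reachable states
  u0 = b.d.(0 + 0) + ((0 + 0) | (0 + 0) + a.c.0) → --a--▸ u1, --b--▸ u2
  u1 = c.0 → --c--▸ u3
  u2 = d.(0 + 0) → --d--▸ u4
  u3 = 0 → ∅
  u4 = 0 + 0 → ∅
LTS(Q): 5 reachable states
  v0 = (0 + 0) | (0 + 0) + a.c.0 + b.d.(0 + 0) → --a--▸ v1, --b--▸ v2
  v1 = c.0 → --c--▸ v3
  v2 = d.(0 + 0) → --d--▸ v4
  v3 = 0 → ∅
  v4 = 0 + 0 → ∅
Bisimilarity quotient blocks:
  B0 = {u0, v0}
  B1 = {u1, v1}
  B2 = {u3, u4, v3, v4}
  B3 = {u2, v2}
u0 ∈ B0, v0 ∈ B0 → same block
Bisimilar ⇒ trace-equivalent.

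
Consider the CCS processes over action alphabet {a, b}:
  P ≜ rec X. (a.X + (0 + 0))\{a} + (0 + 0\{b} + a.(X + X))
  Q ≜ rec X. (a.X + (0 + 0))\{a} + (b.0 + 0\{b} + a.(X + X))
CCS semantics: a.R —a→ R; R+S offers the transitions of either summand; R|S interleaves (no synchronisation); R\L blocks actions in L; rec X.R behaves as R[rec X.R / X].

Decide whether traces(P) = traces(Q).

Reachable graph of P (2 states):
  p0 = rec X. (a.X + (0 + 0))\{a} + (0 + 0\{b} + a.(X + X)) :: —a→ p1
  p1 = (rec X. (a.X + (0 + 0))\{a} + (0 + 0\{b} + a.(X + X))) + (rec X. (a.X + (0 + 0))\{a} + (0 + 0\{b} + a.(X + X))) :: —a→ p1
Reachable graph of Q (3 states):
  q0 = rec X. (a.X + (0 + 0))\{a} + (b.0 + 0\{b} + a.(X + X)) :: —a→ q1, —b→ q2
  q1 = (rec X. (a.X + (0 + 0))\{a} + (b.0 + 0\{b} + a.(X + X))) + (rec X. (a.X + (0 + 0))\{a} + (b.0 + 0\{b} + a.(X + X))) :: —a→ q1, —b→ q2
  q2 = 0 :: ∅
Run σ = ⟨b⟩ on Q: start {q0}
  after b @ step 1: {q2}
  Q completes σ.
Run σ = ⟨b⟩ on P: start {p0}
  after b @ step 1: ∅ (P stuck)

trace-distinct — witness ⟨b⟩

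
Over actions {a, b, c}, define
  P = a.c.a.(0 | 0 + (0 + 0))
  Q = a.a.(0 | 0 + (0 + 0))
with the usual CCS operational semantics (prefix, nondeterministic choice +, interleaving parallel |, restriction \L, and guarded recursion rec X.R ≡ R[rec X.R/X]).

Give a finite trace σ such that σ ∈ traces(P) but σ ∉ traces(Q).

ac

LTS(P): 4 reachable states
  u0 = a.c.a.(0 | 0 + (0 + 0)) | ··a··> u1
  u1 = c.a.(0 | 0 + (0 + 0)) | ··c··> u2
  u2 = a.(0 | 0 + (0 + 0)) | ··a··> u3
  u3 = 0 | 0 + (0 + 0) | ∅
LTS(Q): 3 reachable states
  v0 = a.a.(0 | 0 + (0 + 0)) | ··a··> v1
  v1 = a.(0 | 0 + (0 + 0)) | ··a··> v2
  v2 = 0 | 0 + (0 + 0) | ∅
Executing ac from P (initial set {u0}):
  after a @ step 1: {u1}
  after c @ step 2: {u2}
  P completes σ.
Executing ac from Q (initial set {v0}):
  after a @ step 1: {v1}
  after c @ step 2: ∅  — Q cannot continue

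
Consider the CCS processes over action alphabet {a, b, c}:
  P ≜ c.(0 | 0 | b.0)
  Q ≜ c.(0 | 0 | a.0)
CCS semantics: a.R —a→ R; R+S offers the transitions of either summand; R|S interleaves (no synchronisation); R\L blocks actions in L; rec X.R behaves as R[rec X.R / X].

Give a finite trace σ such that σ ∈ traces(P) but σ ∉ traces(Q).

Reachable graph of P (3 states):
  p0 = c.(0 | 0 | b.0) ⊢ ··c··> p1
  p1 = 0 | 0 | b.0 ⊢ ··b··> p2
  p2 = 0 | 0 | 0 ⊢ ∅
Reachable graph of Q (3 states):
  q0 = c.(0 | 0 | a.0) ⊢ ··c··> q1
  q1 = 0 | 0 | a.0 ⊢ ··a··> q2
  q2 = 0 | 0 | 0 ⊢ ∅
Trace ⟨cb⟩ through P, begin at {p0}:
  after c @ step 1: {p1}
  after b @ step 2: {p2}
  P completes σ.
Trace ⟨cb⟩ through Q, begin at {q0}:
  after c @ step 1: {q1}
  after b @ step 2: ∅ (Q stuck)

cb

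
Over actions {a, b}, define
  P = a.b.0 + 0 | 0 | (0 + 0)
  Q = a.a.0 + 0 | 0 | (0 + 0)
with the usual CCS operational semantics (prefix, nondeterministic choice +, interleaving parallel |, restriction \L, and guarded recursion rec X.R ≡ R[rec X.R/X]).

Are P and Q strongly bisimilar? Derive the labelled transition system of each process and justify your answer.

P's transition system — 3 states:
  u0 = a.b.0 + 0 | 0 | (0 + 0) :: -a-> u1
  u1 = b.0 :: -b-> u2
  u2 = 0 :: (no moves)
Q's transition system — 3 states:
  v0 = a.a.0 + 0 | 0 | (0 + 0) :: -a-> v1
  v1 = a.0 :: -a-> v2
  v2 = 0 :: (no moves)
Bisimilarity quotient blocks:
  B0 = {u0}
  B1 = {u1}
  B2 = {u2, v2}
  B3 = {v0}
  B4 = {v1}
u0 ∈ B0, v0 ∈ B3 → different blocks

NO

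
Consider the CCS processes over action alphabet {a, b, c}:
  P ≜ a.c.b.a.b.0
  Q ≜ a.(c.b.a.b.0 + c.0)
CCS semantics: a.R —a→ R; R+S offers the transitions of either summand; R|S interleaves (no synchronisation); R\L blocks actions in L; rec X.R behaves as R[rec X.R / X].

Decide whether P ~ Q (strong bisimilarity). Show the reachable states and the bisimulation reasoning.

P's transition system — 6 states:
  p0 = a.c.b.a.b.0 has moves --a--▸ p1
  p1 = c.b.a.b.0 has moves --c--▸ p2
  p2 = b.a.b.0 has moves --b--▸ p3
  p3 = a.b.0 has moves --a--▸ p4
  p4 = b.0 has moves --b--▸ p5
  p5 = 0 has moves deadlocked
Q's transition system — 6 states:
  q0 = a.(c.b.a.b.0 + c.0) has moves --a--▸ q1
  q1 = c.b.a.b.0 + c.0 has moves --c--▸ q2, --c--▸ q3
  q2 = 0 has moves deadlocked
  q3 = b.a.b.0 has moves --b--▸ q4
  q4 = a.b.0 has moves --a--▸ q5
  q5 = b.0 has moves --b--▸ q2
Partition-refinement fixed point:
  B0 = {p0}
  B1 = {p1}
  B2 = {p2, q3}
  B3 = {p3, q4}
  B4 = {p4, q5}
  B5 = {p5, q2}
  B6 = {q0}
  B7 = {q1}
p0 ∈ B0, q0 ∈ B6 → different blocks

P ≁ Q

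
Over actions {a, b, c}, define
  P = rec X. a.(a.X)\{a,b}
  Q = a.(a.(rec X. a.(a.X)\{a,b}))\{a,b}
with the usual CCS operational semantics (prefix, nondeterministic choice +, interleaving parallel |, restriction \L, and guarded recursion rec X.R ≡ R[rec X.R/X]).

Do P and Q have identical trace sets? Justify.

LTS(P): 2 reachable states
  s0 = rec X. a.(a.X)\{a,b} | =a=> s1
  s1 = (a.(rec X. a.(a.X)\{a,b}))\{a,b} | ·
LTS(Q): 2 reachable states
  t0 = a.(a.(rec X. a.(a.X)\{a,b}))\{a,b} | =a=> t1
  t1 = (a.(rec X. a.(a.X)\{a,b}))\{a,b} | ·
Bisimilarity quotient blocks:
  B0 = {s0, t0}
  B1 = {s1, t1}
s0 ∈ B0, t0 ∈ B0 → same block
Bisimilar ⇒ trace-equivalent.

traces(P) = traces(Q)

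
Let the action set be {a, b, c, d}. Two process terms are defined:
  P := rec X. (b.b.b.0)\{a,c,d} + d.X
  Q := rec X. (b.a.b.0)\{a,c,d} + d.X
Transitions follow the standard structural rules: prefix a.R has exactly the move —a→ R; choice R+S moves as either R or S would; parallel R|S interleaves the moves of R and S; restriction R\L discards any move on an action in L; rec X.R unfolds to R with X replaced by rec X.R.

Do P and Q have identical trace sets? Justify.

P's transition system — 4 states:
  p0 = rec X. (b.b.b.0)\{a,c,d} + d.X has moves ··b··> p1, ··d··> p0
  p1 = (b.b.0)\{a,c,d} has moves ··b··> p2
  p2 = (b.0)\{a,c,d} has moves ··b··> p3
  p3 = 0\{a,c,d} has moves deadlocked
Q's transition system — 2 states:
  q0 = rec X. (b.a.b.0)\{a,c,d} + d.X has moves ··b··> q1, ··d··> q0
  q1 = (a.b.0)\{a,c,d} has moves deadlocked
Run σ = ⟨bb⟩ on P: start {p0}
  step 1 (b): {p1}
  step 2 (b): {p2}
  — P admits the full trace.
Run σ = ⟨bb⟩ on Q: start {q0}
  step 1 (b): {q1}
  step 2 (b): no successor for Q

traces(P) ≠ traces(Q) — witness ⟨bb⟩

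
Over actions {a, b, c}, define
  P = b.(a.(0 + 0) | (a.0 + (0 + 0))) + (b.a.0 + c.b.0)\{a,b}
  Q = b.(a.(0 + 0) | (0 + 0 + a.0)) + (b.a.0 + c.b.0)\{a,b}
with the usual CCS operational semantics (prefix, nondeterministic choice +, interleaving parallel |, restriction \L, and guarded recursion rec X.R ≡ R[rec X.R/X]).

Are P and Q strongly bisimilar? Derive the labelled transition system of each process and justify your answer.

LTS(P): 6 reachable states
  m0 = b.(a.(0 + 0) | (a.0 + (0 + 0))) + (b.a.0 + c.b.0)\{a,b} has moves -b-> m1, -c-> m2
  m1 = a.(0 + 0) | (a.0 + (0 + 0)) has moves -a-> m3, -a-> m4
  m2 = (b.0)\{a,b} has moves deadlocked
  m3 = (0 + 0) | (a.0 + (0 + 0)) has moves -a-> m5
  m4 = a.(0 + 0) | 0 has moves -a-> m5
  m5 = (0 + 0) | 0 has moves deadlocked
LTS(Q): 6 reachable states
  n0 = b.(a.(0 + 0) | (0 + 0 + a.0)) + (b.a.0 + c.b.0)\{a,b} has moves -b-> n1, -c-> n2
  n1 = a.(0 + 0) | (0 + 0 + a.0) has moves -a-> n3, -a-> n4
  n2 = (b.0)\{a,b} has moves deadlocked
  n3 = (0 + 0) | (0 + 0 + a.0) has moves -a-> n5
  n4 = a.(0 + 0) | 0 has moves -a-> n5
  n5 = (0 + 0) | 0 has moves deadlocked
Partition-refinement fixed point:
  B0 = {m0, n0}
  B1 = {m2, m5, n2, n5}
  B2 = {m1, n1}
  B3 = {m3, m4, n3, n4}
m0 ∈ B0, n0 ∈ B0 → same block

YES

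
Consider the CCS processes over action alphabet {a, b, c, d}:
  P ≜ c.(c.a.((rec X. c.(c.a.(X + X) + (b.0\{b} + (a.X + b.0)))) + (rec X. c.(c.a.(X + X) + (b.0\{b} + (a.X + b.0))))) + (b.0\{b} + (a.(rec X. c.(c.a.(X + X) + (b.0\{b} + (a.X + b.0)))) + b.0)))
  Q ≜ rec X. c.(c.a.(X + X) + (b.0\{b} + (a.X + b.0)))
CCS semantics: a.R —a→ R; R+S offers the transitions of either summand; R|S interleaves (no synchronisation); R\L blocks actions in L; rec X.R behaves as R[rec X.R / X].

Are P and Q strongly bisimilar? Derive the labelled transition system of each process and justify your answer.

LTS(P): 7 reachable states
  u0 = c.(c.a.((rec X. c.(c.a.(X + X) + (b.0\{b} + (a.X + b.0)))) + (rec X. c.(c.a.(X + X) + (b.0\{b} + (a.X + b.0))))) + (b.0\{b} + (a.(rec X. c.(c.a.(X + X) + (b.0\{b} + (a.X + b.0)))) + b.0))) | ··c··> u1
  u1 = c.a.((rec X. c.(c.a.(X + X) + (b.0\{b} + (a.X + b.0)))) + (rec X. c.(c.a.(X + X) + (b.0\{b} + (a.X + b.0))))) + (b.0\{b} + (a.(rec X. c.(c.a.(X + X) + (b.0\{b} + (a.X + b.0)))) + b.0)) | ··a··> u2, ··b··> u3, ··b··> u4, ··c··> u5
  u2 = rec X. c.(c.a.(X + X) + (b.0\{b} + (a.X + b.0))) | ··c··> u1
  u3 = 0 | deadlocked
  u4 = 0\{b} | deadlocked
  u5 = a.((rec X. c.(c.a.(X + X) + (b.0\{b} + (a.X + b.0)))) + (rec X. c.(c.a.(X + X) + (b.0\{b} + (a.X + b.0))))) | ··a··> u6
  u6 = (rec X. c.(c.a.(X + X) + (b.0\{b} + (a.X + b.0)))) + (rec X. c.(c.a.(X + X) + (b.0\{b} + (a.X + b.0)))) | ··c··> u1
LTS(Q): 6 reachable states
  v0 = rec X. c.(c.a.(X + X) + (b.0\{b} + (a.X + b.0))) | ··c··> v1
  v1 = c.a.((rec X. c.(c.a.(X + X) + (b.0\{b} + (a.X + b.0)))) + (rec X. c.(c.a.(X + X) + (b.0\{b} + (a.X + b.0))))) + (b.0\{b} + (a.(rec X. c.(c.a.(X + X) + (b.0\{b} + (a.X + b.0)))) + b.0)) | ··a··> v0, ··b··> v2, ··b··> v3, ··c··> v4
  v2 = 0 | deadlocked
  v3 = 0\{b} | deadlocked
  v4 = a.((rec X. c.(c.a.(X + X) + (b.0\{b} + (a.X + b.0)))) + (rec X. c.(c.a.(X + X) + (b.0\{b} + (a.X + b.0))))) | ··a··> v5
  v5 = (rec X. c.(c.a.(X + X) + (b.0\{b} + (a.X + b.0)))) + (rec X. c.(c.a.(X + X) + (b.0\{b} + (a.X + b.0)))) | ··c··> v1
Bisimilarity quotient blocks:
  B0 = {u0, u2, u6, v0, v5}
  B1 = {u1, v1}
  B2 = {u3, u4, v2, v3}
  B3 = {u5, v4}
u0 ∈ B0, v0 ∈ B0 → same block

P ~ Q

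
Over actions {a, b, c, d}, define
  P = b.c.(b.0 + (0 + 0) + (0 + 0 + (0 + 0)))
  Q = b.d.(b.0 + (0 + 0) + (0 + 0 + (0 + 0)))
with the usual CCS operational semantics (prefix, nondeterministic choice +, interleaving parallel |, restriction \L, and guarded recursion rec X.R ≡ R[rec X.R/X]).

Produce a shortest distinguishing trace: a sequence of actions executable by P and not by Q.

bc

LTS(P): 4 reachable states
  s0 = b.c.(b.0 + (0 + 0) + (0 + 0 + (0 + 0))) has moves =b=> s1
  s1 = c.(b.0 + (0 + 0) + (0 + 0 + (0 + 0))) has moves =c=> s2
  s2 = b.0 + (0 + 0) + (0 + 0 + (0 + 0)) has moves =b=> s3
  s3 = 0 has moves ∅
LTS(Q): 4 reachable states
  t0 = b.d.(b.0 + (0 + 0) + (0 + 0 + (0 + 0))) has moves =b=> t1
  t1 = d.(b.0 + (0 + 0) + (0 + 0 + (0 + 0))) has moves =d=> t2
  t2 = b.0 + (0 + 0) + (0 + 0 + (0 + 0)) has moves =b=> t3
  t3 = 0 has moves ∅
Trace ⟨bc⟩ through P, begin at {s0}:
  step 1 (b): {s1}
  step 2 (c): {s2}
  — P admits the full trace.
Trace ⟨bc⟩ through Q, begin at {t0}:
  step 1 (b): {t1}
  step 2 (c): ∅ (Q stuck)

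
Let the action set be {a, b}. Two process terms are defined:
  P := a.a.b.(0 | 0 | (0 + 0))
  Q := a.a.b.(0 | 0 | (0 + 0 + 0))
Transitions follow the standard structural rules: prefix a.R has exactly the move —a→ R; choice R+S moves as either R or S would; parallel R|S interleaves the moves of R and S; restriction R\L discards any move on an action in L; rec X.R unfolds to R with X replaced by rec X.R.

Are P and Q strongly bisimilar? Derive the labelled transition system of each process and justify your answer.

LTS(P): 4 reachable states
  s0 = a.a.b.(0 | 0 | (0 + 0)) has moves --a--▸ s1
  s1 = a.b.(0 | 0 | (0 + 0)) has moves --a--▸ s2
  s2 = b.(0 | 0 | (0 + 0)) has moves --b--▸ s3
  s3 = 0 | 0 | (0 + 0) has moves ·
LTS(Q): 4 reachable states
  t0 = a.a.b.(0 | 0 | (0 + 0 + 0)) has moves --a--▸ t1
  t1 = a.b.(0 | 0 | (0 + 0 + 0)) has moves --a--▸ t2
  t2 = b.(0 | 0 | (0 + 0 + 0)) has moves --b--▸ t3
  t3 = 0 | 0 | (0 + 0 + 0) has moves ·
Bisimilarity quotient blocks:
  B0 = {s0, t0}
  B1 = {s1, t1}
  B2 = {s2, t2}
  B3 = {s3, t3}
s0 ∈ B0, t0 ∈ B0 → same block

YES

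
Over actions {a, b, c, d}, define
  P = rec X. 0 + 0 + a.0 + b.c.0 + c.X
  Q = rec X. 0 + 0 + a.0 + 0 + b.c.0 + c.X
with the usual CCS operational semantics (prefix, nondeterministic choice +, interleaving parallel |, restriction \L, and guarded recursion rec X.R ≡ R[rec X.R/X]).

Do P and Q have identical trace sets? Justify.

Reachable graph of P (3 states):
  s0 = rec X. 0 + 0 + a.0 + b.c.0 + c.X | -a-> s1, -b-> s2, -c-> s0
  s1 = 0 | (no moves)
  s2 = c.0 | -c-> s1
Reachable graph of Q (3 states):
  t0 = rec X. 0 + 0 + a.0 + 0 + b.c.0 + c.X | -a-> t1, -b-> t2, -c-> t0
  t1 = 0 | (no moves)
  t2 = c.0 | -c-> t1
Partition-refinement fixed point:
  B0 = {s0, t0}
  B1 = {s1, t1}
  B2 = {s2, t2}
s0 ∈ B0, t0 ∈ B0 → same block
Bisimilar ⇒ trace-equivalent.

traces(P) = traces(Q)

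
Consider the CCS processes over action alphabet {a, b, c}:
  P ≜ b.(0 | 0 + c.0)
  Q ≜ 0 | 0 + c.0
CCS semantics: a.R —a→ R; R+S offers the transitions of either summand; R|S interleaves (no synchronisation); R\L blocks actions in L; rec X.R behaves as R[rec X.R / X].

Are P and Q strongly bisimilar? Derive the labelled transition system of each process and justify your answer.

not bisimilar

P's transition system — 3 states:
  u0 = b.(0 | 0 + c.0) → -b-> u1
  u1 = 0 | 0 + c.0 → -c-> u2
  u2 = 0 → ∅
Q's transition system — 2 states:
  v0 = 0 | 0 + c.0 → -c-> v1
  v1 = 0 → ∅
Partition-refinement fixed point:
  B0 = {u0}
  B1 = {u1, v0}
  B2 = {u2, v1}
u0 ∈ B0, v0 ∈ B1 → different blocks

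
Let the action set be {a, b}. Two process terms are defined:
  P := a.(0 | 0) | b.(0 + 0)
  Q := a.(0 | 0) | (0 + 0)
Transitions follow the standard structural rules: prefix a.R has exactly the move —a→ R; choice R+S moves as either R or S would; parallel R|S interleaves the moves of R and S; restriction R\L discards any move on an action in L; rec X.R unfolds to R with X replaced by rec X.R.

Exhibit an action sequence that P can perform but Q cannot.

b

P's transition system — 4 states:
  u0 = a.(0 | 0) | b.(0 + 0) → =a=> u1, =b=> u2
  u1 = 0 | 0 | b.(0 + 0) → =b=> u3
  u2 = a.(0 | 0) | (0 + 0) → =a=> u3
  u3 = 0 | 0 | (0 + 0) → ·
Q's transition system — 2 states:
  v0 = a.(0 | 0) | (0 + 0) → =a=> v1
  v1 = 0 | 0 | (0 + 0) → ·
Executing b from P (initial set {u0}):
  after b @ step 1: {u2}
  ✓ P
Executing b from Q (initial set {v0}):
  after b @ step 1: no successor for Q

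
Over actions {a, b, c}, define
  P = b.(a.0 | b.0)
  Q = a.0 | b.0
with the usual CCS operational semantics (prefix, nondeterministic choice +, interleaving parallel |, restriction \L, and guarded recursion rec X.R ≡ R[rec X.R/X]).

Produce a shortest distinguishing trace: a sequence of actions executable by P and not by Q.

Reachable graph of P (5 states):
  p0 = b.(a.0 | b.0) → —b→ p1
  p1 = a.0 | b.0 → —a→ p2, —b→ p3
  p2 = 0 | b.0 → —b→ p4
  p3 = a.0 | 0 → —a→ p4
  p4 = 0 | 0 → stopped
Reachable graph of Q (4 states):
  q0 = a.0 | b.0 → —a→ q1, —b→ q2
  q1 = 0 | b.0 → —b→ q3
  q2 = a.0 | 0 → —a→ q3
  q3 = 0 | 0 → stopped
Executing bb from P (initial set {p0}):
  step 1 (b): {p1}
  step 2 (b): {p3}
  — P admits the full trace.
Executing bb from Q (initial set {q0}):
  step 1 (b): {q2}
  step 2 (b): ∅  — Q cannot continue

bb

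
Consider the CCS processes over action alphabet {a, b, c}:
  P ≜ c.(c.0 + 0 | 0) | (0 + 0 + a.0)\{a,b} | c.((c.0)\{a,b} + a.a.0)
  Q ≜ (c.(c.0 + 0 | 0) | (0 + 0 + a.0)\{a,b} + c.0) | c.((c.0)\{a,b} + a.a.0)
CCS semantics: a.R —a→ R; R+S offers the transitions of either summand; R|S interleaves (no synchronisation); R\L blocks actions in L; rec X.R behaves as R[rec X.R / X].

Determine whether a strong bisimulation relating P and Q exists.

P ≁ Q

Reachable graph of P (15 states):
  m0 = c.(c.0 + 0 | 0) | (0 + 0 + a.0)\{a,b} | c.((c.0)\{a,b} + a.a.0) :: ··c··> m1, ··c··> m2
  m1 = (c.0 + 0 | 0) | (0 + 0 + a.0)\{a,b} | c.((c.0)\{a,b} + a.a.0) :: ··c··> m3, ··c··> m4
  m2 = c.(c.0 + 0 | 0) | (0 + 0 + a.0)\{a,b} | ((c.0)\{a,b} + a.a.0) :: ··a··> m5, ··c··> m3, ··c··> m6
  m3 = (c.0 + 0 | 0) | (0 + 0 + a.0)\{a,b} | ((c.0)\{a,b} + a.a.0) :: ··a··> m7, ··c··> m8, ··c··> m9
  m4 = 0 | (0 + 0 + a.0)\{a,b} | c.((c.0)\{a,b} + a.a.0) :: ··c··> m9
  m5 = c.(c.0 + 0 | 0) | (0 + 0 + a.0)\{a,b} | a.0 :: ··a··> m10, ··c··> m7
  m6 = c.(c.0 + 0 | 0) | (0 + 0 + a.0)\{a,b} | 0\{a,b} :: ··c··> m8
  m7 = (c.0 + 0 | 0) | (0 + 0 + a.0)\{a,b} | a.0 :: ··a··> m11, ··c··> m12
  m8 = (c.0 + 0 | 0) | (0 + 0 + a.0)\{a,b} | 0\{a,b} :: ··c··> m13
  m9 = 0 | (0 + 0 + a.0)\{a,b} | ((c.0)\{a,b} + a.a.0) :: ··a··> m12, ··c··> m13
  m10 = c.(c.0 + 0 | 0) | (0 + 0 + a.0)\{a,b} | 0 :: ··c··> m11
  m11 = (c.0 + 0 | 0) | (0 + 0 + a.0)\{a,b} | 0 :: ··c··> m14
  m12 = 0 | (0 + 0 + a.0)\{a,b} | a.0 :: ··a··> m14
  m13 = 0 | (0 + 0 + a.0)\{a,b} | 0\{a,b} :: ∅
  m14 = 0 | (0 + 0 + a.0)\{a,b} | 0 :: ∅
Reachable graph of Q (20 states):
  n0 = (c.(c.0 + 0 | 0) | (0 + 0 + a.0)\{a,b} + c.0) | c.((c.0)\{a,b} + a.a.0) :: ··c··> n1, ··c··> n2, ··c··> n3
  n1 = (c.(c.0 + 0 | 0) | (0 + 0 + a.0)\{a,b} + c.0) | ((c.0)\{a,b} + a.a.0) :: ··a··> n4, ··c··> n5, ··c··> n6, ··c··> n7
  n2 = (c.0 + 0 | 0) | (0 + 0 + a.0)\{a,b} | c.((c.0)\{a,b} + a.a.0) :: ··c··> n6, ··c··> n8
  n3 = 0 | c.((c.0)\{a,b} + a.a.0) :: ··c··> n7
  n4 = (c.(c.0 + 0 | 0) | (0 + 0 + a.0)\{a,b} + c.0) | a.0 :: ··a··> n9, ··c··> n10, ··c··> n11
  n5 = (c.(c.0 + 0 | 0) | (0 + 0 + a.0)\{a,b} + c.0) | 0\{a,b} :: ··c··> n12, ··c··> n13
  n6 = (c.0 + 0 | 0) | (0 + 0 + a.0)\{a,b} | ((c.0)\{a,b} + a.a.0) :: ··a··> n10, ··c··> n12, ··c··> n14
  n7 = 0 | ((c.0)\{a,b} + a.a.0) :: ··a··> n11, ··c··> n13
  n8 = 0 | (0 + 0 + a.0)\{a,b} | c.((c.0)\{a,b} + a.a.0) :: ··c··> n14
  n9 = (c.(c.0 + 0 | 0) | (0 + 0 + a.0)\{a,b} + c.0) | 0 :: ··c··> n15, ··c··> n16
  n10 = (c.0 + 0 | 0) | (0 + 0 + a.0)\{a,b} | a.0 :: ··a··> n15, ··c··> n17
  n11 = 0 | a.0 :: ··a··> n16
  n12 = (c.0 + 0 | 0) | (0 + 0 + a.0)\{a,b} | 0\{a,b} :: ··c··> n18
  n13 = 0 | 0\{a,b} :: ∅
  n14 = 0 | (0 + 0 + a.0)\{a,b} | ((c.0)\{a,b} + a.a.0) :: ··a··> n17, ··c··> n18
  n15 = (c.0 + 0 | 0) | (0 + 0 + a.0)\{a,b} | 0 :: ··c··> n19
  n16 = 0 | 0 :: ∅
  n17 = 0 | (0 + 0 + a.0)\{a,b} | a.0 :: ··a··> n19
  n18 = 0 | (0 + 0 + a.0)\{a,b} | 0\{a,b} :: ∅
  n19 = 0 | (0 + 0 + a.0)\{a,b} | 0 :: ∅
Partition-refinement fixed point:
  B0 = {m0}
  B1 = {m2}
  B2 = {m3, n6}
  B3 = {m11, m8, n12, n15}
  B4 = {m13, m14, n13, n16, n18, n19}
  B5 = {m9, n14, n7}
  B6 = {m12, n11, n17}
  B7 = {m7, n10}
  B8 = {m5}
  B9 = {m10, m6}
  B10 = {m1, n2}
  B11 = {m4, n3, n8}
  B12 = {n0}
  B13 = {n1}
  B14 = {n4}
  B15 = {n5, n9}
m0 ∈ B0, n0 ∈ B12 → different blocks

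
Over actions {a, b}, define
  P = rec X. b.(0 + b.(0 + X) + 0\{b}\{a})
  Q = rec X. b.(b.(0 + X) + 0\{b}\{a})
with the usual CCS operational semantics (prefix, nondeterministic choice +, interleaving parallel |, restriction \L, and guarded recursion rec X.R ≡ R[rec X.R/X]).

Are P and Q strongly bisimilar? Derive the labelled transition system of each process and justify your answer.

P ~ Q

Reachable graph of P (3 states):
  s0 = rec X. b.(0 + b.(0 + X) + 0\{b}\{a}) ⊢ —b→ s1
  s1 = 0 + b.(0 + (rec X. b.(0 + b.(0 + X) + 0\{b}\{a}))) + 0\{b}\{a} ⊢ —b→ s2
  s2 = 0 + (rec X. b.(0 + b.(0 + X) + 0\{b}\{a})) ⊢ —b→ s1
Reachable graph of Q (3 states):
  t0 = rec X. b.(b.(0 + X) + 0\{b}\{a}) ⊢ —b→ t1
  t1 = b.(0 + (rec X. b.(b.(0 + X) + 0\{b}\{a}))) + 0\{b}\{a} ⊢ —b→ t2
  t2 = 0 + (rec X. b.(b.(0 + X) + 0\{b}\{a})) ⊢ —b→ t1
Partition-refinement fixed point:
  B0 = {s0, s1, s2, t0, t1, t2}
s0 ∈ B0, t0 ∈ B0 → same block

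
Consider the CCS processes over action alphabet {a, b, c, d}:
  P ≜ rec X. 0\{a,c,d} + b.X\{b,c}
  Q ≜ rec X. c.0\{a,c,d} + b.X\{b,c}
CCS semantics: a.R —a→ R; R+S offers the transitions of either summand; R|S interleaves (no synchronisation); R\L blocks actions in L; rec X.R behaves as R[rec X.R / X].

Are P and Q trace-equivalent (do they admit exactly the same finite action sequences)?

Reachable graph of P (2 states):
  s0 = rec X. 0\{a,c,d} + b.X\{b,c} | =b=> s1
  s1 = (rec X. 0\{a,c,d} + b.X\{b,c})\{b,c} | stopped
Reachable graph of Q (3 states):
  t0 = rec X. c.0\{a,c,d} + b.X\{b,c} | =b=> t1, =c=> t2
  t1 = (rec X. c.0\{a,c,d} + b.X\{b,c})\{b,c} | stopped
  t2 = 0\{a,c,d} | stopped
Executing c from Q (initial set {t0}):
  [1] c ⇒ {t2}
  ✓ Q
Executing c from P (initial set {s0}):
  [1] c ⇒ ∅ (P stuck)

traces(P) ≠ traces(Q) — witness ⟨c⟩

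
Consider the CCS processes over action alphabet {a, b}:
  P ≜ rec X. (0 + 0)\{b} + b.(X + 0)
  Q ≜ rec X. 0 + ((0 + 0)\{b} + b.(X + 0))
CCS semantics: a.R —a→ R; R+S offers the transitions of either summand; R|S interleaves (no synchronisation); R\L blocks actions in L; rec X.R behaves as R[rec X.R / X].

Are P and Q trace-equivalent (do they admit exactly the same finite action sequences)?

traces(P) = traces(Q)

LTS(P): 2 reachable states
  u0 = rec X. (0 + 0)\{b} + b.(X + 0) has moves —b→ u1
  u1 = (rec X. (0 + 0)\{b} + b.(X + 0)) + 0 has moves —b→ u1
LTS(Q): 2 reachable states
  v0 = rec X. 0 + ((0 + 0)\{b} + b.(X + 0)) has moves —b→ v1
  v1 = (rec X. 0 + ((0 + 0)\{b} + b.(X + 0))) + 0 has moves —b→ v1
Partition-refinement fixed point:
  B0 = {u0, u1, v0, v1}
u0 ∈ B0, v0 ∈ B0 → same block
Bisimilar ⇒ trace-equivalent.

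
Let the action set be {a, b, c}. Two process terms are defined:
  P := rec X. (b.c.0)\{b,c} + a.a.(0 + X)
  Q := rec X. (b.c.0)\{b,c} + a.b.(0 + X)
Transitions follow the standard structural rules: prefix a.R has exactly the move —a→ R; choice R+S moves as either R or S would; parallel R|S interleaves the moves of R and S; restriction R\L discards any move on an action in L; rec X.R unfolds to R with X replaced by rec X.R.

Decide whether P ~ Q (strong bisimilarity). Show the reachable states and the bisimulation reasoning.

LTS(P): 3 reachable states
  u0 = rec X. (b.c.0)\{b,c} + a.a.(0 + X) | -a-> u1
  u1 = a.(0 + (rec X. (b.c.0)\{b,c} + a.a.(0 + X))) | -a-> u2
  u2 = 0 + (rec X. (b.c.0)\{b,c} + a.a.(0 + X)) | -a-> u1
LTS(Q): 3 reachable states
  v0 = rec X. (b.c.0)\{b,c} + a.b.(0 + X) | -a-> v1
  v1 = b.(0 + (rec X. (b.c.0)\{b,c} + a.b.(0 + X))) | -b-> v2
  v2 = 0 + (rec X. (b.c.0)\{b,c} + a.b.(0 + X)) | -a-> v1
Bisimilarity quotient blocks:
  B0 = {u0, u1, u2}
  B1 = {v0, v2}
  B2 = {v1}
u0 ∈ B0, v0 ∈ B1 → different blocks

not bisimilar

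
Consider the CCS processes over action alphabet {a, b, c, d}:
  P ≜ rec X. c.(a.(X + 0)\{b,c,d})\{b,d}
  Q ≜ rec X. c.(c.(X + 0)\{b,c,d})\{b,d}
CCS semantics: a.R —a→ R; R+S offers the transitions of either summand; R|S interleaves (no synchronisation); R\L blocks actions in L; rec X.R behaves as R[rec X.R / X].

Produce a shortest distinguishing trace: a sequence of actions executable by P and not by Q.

Reachable graph of P (3 states):
  u0 = rec X. c.(a.(X + 0)\{b,c,d})\{b,d} :: ··c··> u1
  u1 = (a.((rec X. c.(a.(X + 0)\{b,c,d})\{b,d}) + 0)\{b,c,d})\{b,d} :: ··a··> u2
  u2 = ((rec X. c.(a.(X + 0)\{b,c,d})\{b,d}) + 0)\{b,c,d}\{b,d} :: (no moves)
Reachable graph of Q (3 states):
  v0 = rec X. c.(c.(X + 0)\{b,c,d})\{b,d} :: ··c··> v1
  v1 = (c.((rec X. c.(c.(X + 0)\{b,c,d})\{b,d}) + 0)\{b,c,d})\{b,d} :: ··c··> v2
  v2 = ((rec X. c.(c.(X + 0)\{b,c,d})\{b,d}) + 0)\{b,c,d}\{b,d} :: (no moves)
Trace ⟨ca⟩ through P, begin at {u0}:
  step 1 (c): {u1}
  step 2 (a): {u2}
  P completes σ.
Trace ⟨ca⟩ through Q, begin at {v0}:
  step 1 (c): {v1}
  step 2 (a): no successor for Q

ca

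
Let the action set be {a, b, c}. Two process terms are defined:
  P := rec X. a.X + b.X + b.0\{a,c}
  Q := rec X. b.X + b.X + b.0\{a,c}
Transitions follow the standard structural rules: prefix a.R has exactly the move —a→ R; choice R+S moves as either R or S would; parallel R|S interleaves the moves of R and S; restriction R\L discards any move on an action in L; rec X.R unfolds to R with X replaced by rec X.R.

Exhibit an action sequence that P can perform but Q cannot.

a

Reachable graph of P (2 states):
  s0 = rec X. a.X + b.X + b.0\{a,c} → -a-> s0, -b-> s0, -b-> s1
  s1 = 0\{a,c} → (no moves)
Reachable graph of Q (2 states):
  t0 = rec X. b.X + b.X + b.0\{a,c} → -b-> t0, -b-> t1
  t1 = 0\{a,c} → (no moves)
Run σ = ⟨a⟩ on P: start {s0}
  after a @ step 1: {s0}
  ✓ P
Run σ = ⟨a⟩ on Q: start {t0}
  after a @ step 1: no successor for Q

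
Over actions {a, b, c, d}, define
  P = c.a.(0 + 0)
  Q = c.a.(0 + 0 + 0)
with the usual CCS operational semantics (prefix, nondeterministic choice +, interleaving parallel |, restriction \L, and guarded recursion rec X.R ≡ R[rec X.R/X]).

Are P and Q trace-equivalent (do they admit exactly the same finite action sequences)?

YES

P's transition system — 3 states:
  s0 = c.a.(0 + 0) → -c-> s1
  s1 = a.(0 + 0) → -a-> s2
  s2 = 0 + 0 → deadlocked
Q's transition system — 3 states:
  t0 = c.a.(0 + 0 + 0) → -c-> t1
  t1 = a.(0 + 0 + 0) → -a-> t2
  t2 = 0 + 0 + 0 → deadlocked
Coarsest stable partition (strong bisimilarity classes):
  B0 = {s0, t0}
  B1 = {s1, t1}
  B2 = {s2, t2}
s0 ∈ B0, t0 ∈ B0 → same block
Bisimilar ⇒ trace-equivalent.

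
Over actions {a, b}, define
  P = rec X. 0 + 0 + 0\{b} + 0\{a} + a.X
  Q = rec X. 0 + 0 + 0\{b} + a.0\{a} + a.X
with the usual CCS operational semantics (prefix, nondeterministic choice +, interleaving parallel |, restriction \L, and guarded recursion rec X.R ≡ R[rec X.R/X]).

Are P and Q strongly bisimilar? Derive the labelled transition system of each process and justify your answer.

P ≁ Q

Reachable graph of P (1 states):
  p0 = rec X. 0 + 0 + 0\{b} + 0\{a} + a.X | --a--▸ p0
Reachable graph of Q (2 states):
  q0 = rec X. 0 + 0 + 0\{b} + a.0\{a} + a.X | --a--▸ q0, --a--▸ q1
  q1 = 0\{a} | (no moves)
Coarsest stable partition (strong bisimilarity classes):
  B0 = {p0}
  B1 = {q0}
  B2 = {q1}
p0 ∈ B0, q0 ∈ B1 → different blocks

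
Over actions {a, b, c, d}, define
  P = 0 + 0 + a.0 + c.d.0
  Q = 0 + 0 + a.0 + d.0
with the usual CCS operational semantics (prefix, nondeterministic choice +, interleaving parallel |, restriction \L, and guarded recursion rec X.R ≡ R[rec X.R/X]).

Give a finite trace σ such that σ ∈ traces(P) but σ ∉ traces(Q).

LTS(P): 3 reachable states
  m0 = 0 + 0 + a.0 + c.d.0 | ··a··> m1, ··c··> m2
  m1 = 0 | (no moves)
  m2 = d.0 | ··d··> m1
LTS(Q): 2 reachable states
  n0 = 0 + 0 + a.0 + d.0 | ··a··> n1, ··d··> n1
  n1 = 0 | (no moves)
Trace ⟨c⟩ through P, begin at {m0}:
  [1] c ⇒ {m2}
  P completes σ.
Trace ⟨c⟩ through Q, begin at {n0}:
  [1] c ⇒ ∅ (Q stuck)

c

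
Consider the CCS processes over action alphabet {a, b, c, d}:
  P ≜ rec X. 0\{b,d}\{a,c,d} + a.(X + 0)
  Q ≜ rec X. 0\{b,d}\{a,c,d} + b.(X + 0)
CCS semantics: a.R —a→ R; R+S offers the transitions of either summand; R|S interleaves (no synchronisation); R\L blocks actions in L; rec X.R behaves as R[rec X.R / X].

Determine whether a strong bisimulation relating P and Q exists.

not bisimilar

LTS(P): 2 reachable states
  m0 = rec X. 0\{b,d}\{a,c,d} + a.(X + 0) → —a→ m1
  m1 = (rec X. 0\{b,d}\{a,c,d} + a.(X + 0)) + 0 → —a→ m1
LTS(Q): 2 reachable states
  n0 = rec X. 0\{b,d}\{a,c,d} + b.(X + 0) → —b→ n1
  n1 = (rec X. 0\{b,d}\{a,c,d} + b.(X + 0)) + 0 → —b→ n1
Partition-refinement fixed point:
  B0 = {m0, m1}
  B1 = {n0, n1}
m0 ∈ B0, n0 ∈ B1 → different blocks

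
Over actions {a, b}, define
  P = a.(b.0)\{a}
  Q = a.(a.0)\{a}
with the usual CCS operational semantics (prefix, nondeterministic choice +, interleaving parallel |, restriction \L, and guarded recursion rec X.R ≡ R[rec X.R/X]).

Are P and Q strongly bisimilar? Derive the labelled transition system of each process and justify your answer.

not bisimilar

Reachable graph of P (3 states):
  u0 = a.(b.0)\{a} → -a-> u1
  u1 = (b.0)\{a} → -b-> u2
  u2 = 0\{a} → (no moves)
Reachable graph of Q (2 states):
  v0 = a.(a.0)\{a} → -a-> v1
  v1 = (a.0)\{a} → (no moves)
Bisimilarity quotient blocks:
  B0 = {u0}
  B1 = {u1}
  B2 = {u2, v1}
  B3 = {v0}
u0 ∈ B0, v0 ∈ B3 → different blocks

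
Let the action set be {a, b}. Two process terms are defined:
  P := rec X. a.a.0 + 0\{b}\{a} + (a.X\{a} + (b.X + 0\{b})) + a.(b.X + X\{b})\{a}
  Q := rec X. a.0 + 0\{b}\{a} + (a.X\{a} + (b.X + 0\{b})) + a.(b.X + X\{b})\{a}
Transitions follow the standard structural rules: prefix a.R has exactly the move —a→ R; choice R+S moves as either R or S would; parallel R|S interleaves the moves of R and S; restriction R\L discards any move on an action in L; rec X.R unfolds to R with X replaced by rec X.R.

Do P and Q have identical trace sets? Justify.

trace-distinct — witness ⟨aa⟩

P's transition system — 5 states:
  u0 = rec X. a.a.0 + 0\{b}\{a} + (a.X\{a} + (b.X + 0\{b})) + a.(b.X + X\{b})\{a} :: =a=> u1, =a=> u2, =a=> u3, =b=> u0
  u1 = (b.(rec X. a.a.0 + 0\{b}\{a} + (a.X\{a} + (b.X + 0\{b})) + a.(b.X + X\{b})\{a}) + (rec X. a.a.0 + 0\{b}\{a} + (a.X\{a} + (b.X + 0\{b})) + a.(b.X + X\{b})\{a})\{b})\{a} :: =b=> u2
  u2 = (rec X. a.a.0 + 0\{b}\{a} + (a.X\{a} + (b.X + 0\{b})) + a.(b.X + X\{b})\{a})\{a} :: =b=> u2
  u3 = a.0 :: =a=> u4
  u4 = 0 :: deadlocked
Q's transition system — 4 states:
  v0 = rec X. a.0 + 0\{b}\{a} + (a.X\{a} + (b.X + 0\{b})) + a.(b.X + X\{b})\{a} :: =a=> v1, =a=> v2, =a=> v3, =b=> v0
  v1 = (b.(rec X. a.0 + 0\{b}\{a} + (a.X\{a} + (b.X + 0\{b})) + a.(b.X + X\{b})\{a}) + (rec X. a.0 + 0\{b}\{a} + (a.X\{a} + (b.X + 0\{b})) + a.(b.X + X\{b})\{a})\{b})\{a} :: =b=> v2
  v2 = (rec X. a.0 + 0\{b}\{a} + (a.X\{a} + (b.X + 0\{b})) + a.(b.X + X\{b})\{a})\{a} :: =b=> v2
  v3 = 0 :: deadlocked
Run σ = ⟨aa⟩ on P: start {u0}
  [1] a ⇒ {u1, u2, u3}
  [2] a ⇒ {u4}
  — P admits the full trace.
Run σ = ⟨aa⟩ on Q: start {v0}
  [1] a ⇒ {v1, v2, v3}
  [2] a ⇒ ∅ (Q stuck)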